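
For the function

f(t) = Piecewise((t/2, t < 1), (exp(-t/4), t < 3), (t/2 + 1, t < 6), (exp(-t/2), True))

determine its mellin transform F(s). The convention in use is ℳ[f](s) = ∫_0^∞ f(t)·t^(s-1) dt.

invert the common scale on t to get t on [0, 1/2); exp(-t/2) on [1/2, 3/2); t + 1 on [3/2, 3); …
integrate the 4 segments split at 1, 3, 6, then add the results
∫ over [0, 1) of t/2·t^(s-1) joins the sum
on [1, 3): add ∫ exp(-t/4)·t^(s-1) dt
on [3, 6): add ∫ (t/2 + 1)·t^(s-1) dt
∫ exp(-t/2)·t^(s-1) over [6, ∞)

(2*2**s*s*(s + 1)*uppergamma(s, 3) - 5*3**s*s - 2*3**s + 2*4**s*s*(s + 1)*uppergamma(s, 1/4) - 2*4**s*s*(s + 1)*uppergamma(s, 3/4) + 8*6**s*s + 2*6**s + s)/(2*s*(s + 1))
  Re(s) > -1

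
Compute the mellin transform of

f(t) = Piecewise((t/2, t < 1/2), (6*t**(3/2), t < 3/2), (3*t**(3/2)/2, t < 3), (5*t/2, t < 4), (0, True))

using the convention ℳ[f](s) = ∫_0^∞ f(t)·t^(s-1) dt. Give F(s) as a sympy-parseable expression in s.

(40*2**(2*s)*(2*s + 3) + 27*2**(1/2 - s)*3**(s + 1/2)*(s + 1) - 12*2**(1/2 - s)*(s + 1) - 30*3**s*(2*s + 3) + 36*3**(s + 1/2)*(s + 1) + (2*s + 3)/2**s)/(4*(s + 1)*(2*s + 3))
  Re(s) > -1

the 4 pieces separated at 1/2, 3/2, 3 each add one integral
over [0, 1/2), the kernel integral of t/2 enters the sum
for t in [1/2, 3/2): the term is ∫ 6*t**(3/2)·t^(s-1)
between 3/2 and 3 the integrand is 3*t**(3/2)/2·t^(s-1)
for t in [3, 4): the term is ∫ 5*t/2·t^(s-1)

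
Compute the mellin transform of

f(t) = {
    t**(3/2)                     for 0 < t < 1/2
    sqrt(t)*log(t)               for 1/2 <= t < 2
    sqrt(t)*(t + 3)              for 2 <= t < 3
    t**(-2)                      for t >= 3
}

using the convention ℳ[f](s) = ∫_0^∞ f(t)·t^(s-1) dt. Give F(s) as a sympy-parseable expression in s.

2**(-s - 1/2)*(-270*2**(2*s + 1)*(s + 1/2)**2*(2*s - 4) + 54*2**(2*s + 1)*(s + 1/2)*(s + 3/2)*(2*s - 4)*log(2) - 162*2**(2*s + 1)*(s + 1/2)*(2*s - 4) - 54*2**(2*s + 1)*(s + 3/2)*(2*s - 4) - 4*sqrt(3)*6**(s + 1/2)*(s + 1/2)**2*(s + 3/2) + 324*6**(s + 1/2)*(s + 1/2)**2*(2*s - 4) + 162*6**(s + 1/2)*(s + 1/2)*(2*s - 4) + 27*(s + 1/2)**2*(2*s - 4) + 54*(s + 1/2)*(s + 3/2)*(2*s - 4)*log(2) + (2*s - 4)*(54*s + 81))/(54*(s + 1/2)**2*(s + 3/2)*(2*s - 4))
  -3/2 < Re(s) < 2

invert the shared t-power to get t on [0, 1/2); log(t) on [1/2, 2); t + 3 on [2, 3); …
along the cuts 1/2, 2, 3, ℳ[f](s) splits into 4 integrals
over [0, 1/2), the kernel integral of t**(3/2) enters the sum
segment [1/2, 2) carries sqrt(t)*log(t); integrate it
over [2, 3), the kernel integral of sqrt(t)*(t + 3) enters the sum
over [3, ∞), the kernel integral of t**(-2) enters the sum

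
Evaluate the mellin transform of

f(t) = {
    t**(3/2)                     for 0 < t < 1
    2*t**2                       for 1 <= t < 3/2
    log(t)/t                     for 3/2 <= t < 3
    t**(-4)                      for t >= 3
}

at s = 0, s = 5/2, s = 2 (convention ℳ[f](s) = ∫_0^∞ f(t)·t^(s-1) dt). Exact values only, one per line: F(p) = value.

cuts at 1, 3/2, 3: linearity sums the 4 kernel integrals
∫ t**(3/2)·t^(s-1) over [0, 1)
segment [1, 3/2) carries 2*t**2; integrate it
segment 3/2 to 3 holds log(t)/t; add its integral
for t in [3, ∞): the term is ∫ t**(-4)·t^(s-1)

F(0) = log(6**(1/3)/2) + 365/162
F(5/2) = -34*sqrt(3)/27 - 7/36 + log(2**(sqrt(6)/2)*3**(-sqrt(6)/2 + 2*sqrt(3))) + 35*sqrt(6)/24
F(2) = 1759/2016 + 3*log(2)/2 + 3*log(3)/2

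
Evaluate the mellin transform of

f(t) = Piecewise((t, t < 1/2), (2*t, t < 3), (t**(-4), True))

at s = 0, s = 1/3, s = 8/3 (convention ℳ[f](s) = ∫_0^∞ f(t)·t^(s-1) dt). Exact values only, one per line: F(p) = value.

F(0) = 1783/324
F(1/3) = 2**(2/3)*(-891 + 10700*6**(1/3))/4752
F(8/3) = 2**(1/3)*(-9 + 3910*6**(2/3))/528

integrate the 3 segments split at 1/2, 3, then add the results
segment 0 to 1/2 holds t; add its integral
the [1/2, 3) slice contributes ∫ 2*t·t^(s-1) dt
∫ over [3, ∞) of t**(-4)·t^(s-1) joins the sum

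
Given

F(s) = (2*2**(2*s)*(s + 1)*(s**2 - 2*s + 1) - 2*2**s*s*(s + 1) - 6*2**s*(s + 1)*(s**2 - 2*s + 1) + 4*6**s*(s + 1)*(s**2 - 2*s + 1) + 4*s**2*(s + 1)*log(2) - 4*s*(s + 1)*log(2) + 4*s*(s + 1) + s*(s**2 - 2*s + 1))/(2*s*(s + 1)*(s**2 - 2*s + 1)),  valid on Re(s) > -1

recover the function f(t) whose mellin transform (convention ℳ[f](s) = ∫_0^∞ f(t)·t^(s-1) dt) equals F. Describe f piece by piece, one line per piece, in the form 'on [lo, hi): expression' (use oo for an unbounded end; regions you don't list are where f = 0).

on [0, 1): t/2
on [1, 2): 2*log(t/2)/t
on [2, 4): 3
on [4, 6): 2

peel off the common scale on t: t on [0, 1/2); log(t)/t on [1/2, 1); 3 on [1, 2); …
along the cuts 1, 2, 4, ℳ[f](s) splits into 4 integrals
segment 0 to 1 holds t/2; add its integral
on [1, 2) integrate f = 2*log(t/2)/t against the kernel
on [2, 4): add ∫ 3·t^(s-1) dt
∫ over [4, 6) of 2·t^(s-1) joins the sum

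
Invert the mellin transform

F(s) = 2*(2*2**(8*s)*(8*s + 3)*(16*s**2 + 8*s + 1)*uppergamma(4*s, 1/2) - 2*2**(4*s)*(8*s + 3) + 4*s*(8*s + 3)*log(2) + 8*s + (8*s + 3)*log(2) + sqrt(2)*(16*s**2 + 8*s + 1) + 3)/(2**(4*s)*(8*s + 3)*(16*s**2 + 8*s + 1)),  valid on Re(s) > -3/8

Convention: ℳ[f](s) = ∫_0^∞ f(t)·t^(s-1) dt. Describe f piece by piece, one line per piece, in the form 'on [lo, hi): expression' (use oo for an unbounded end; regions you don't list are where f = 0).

on [0, 1/16): t**(3/8)
on [1/16, 1): t**(1/4)*log(t**(1/4))
on [1, oo): exp(-t**(1/4)/2)

strip the power substitution: t**(3/4) on [0, 1/4); sqrt(t)*log(sqrt(t)) on [1/4, 1); exp(-sqrt(t)/2) on [1, ∞)
undo the power substitution: t**(3/2) on [0, 1/2); t*log(t) on [1/2, 1); exp(-t/2) on [1, ∞)
decompose at 1/16, 1; ℳ[f](s) sums the 3 pieces' integrals
[0, 1/16) adds the kernel integral of t**(3/8)
on [1/16, 1): add ∫ t**(1/4)*log(t**(1/4))·t^(s-1) dt
∫ over [1, ∞) of exp(-t**(1/4)/2)·t^(s-1) joins the sum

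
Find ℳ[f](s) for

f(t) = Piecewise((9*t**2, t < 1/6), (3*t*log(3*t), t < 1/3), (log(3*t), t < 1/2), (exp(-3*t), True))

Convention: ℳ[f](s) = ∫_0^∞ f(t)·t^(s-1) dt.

(4*2**s*s**2*(s + 2)*(s**2 + 2*s + 1)*uppergamma(s, 3/2) - 4*2**s*s**2*(s + 2) + 4*2**s*(s + 2)*(s**2 + 2*s + 1) + 3**s*s*(s + 2)*(-4*log(2) + 4*log(3))*(s**2 + 2*s + 1) - 4*3**s*(s + 2)*(s**2 + 2*s + 1) + s**3*(s + 2)*log(4) + s**2*(s + 2)*log(4) + 2*s**2*(s + 2) + s**2*(s**2 + 2*s + 1))/(4*6**s*s**2*(s + 2)*(s**2 + 2*s + 1))
  Re(s) > -2

back out the common scale on t: t**2 on [0, 1/2); t*log(t) on [1/2, 1); log(t) on [1, 3/2); …
summing 4 kernel integrals split by 1/6, 1/3, 1/2 yields ℳ[f](s)
∫ 9*t**2·t^(s-1) over [0, 1/6)
∫ 3*t*log(3*t)·t^(s-1) over [1/6, 1/3)
over [1/3, 1/2), the kernel integral of log(3*t) enters the sum
∫ over [1/2, ∞) of exp(-3*t)·t^(s-1) joins the sum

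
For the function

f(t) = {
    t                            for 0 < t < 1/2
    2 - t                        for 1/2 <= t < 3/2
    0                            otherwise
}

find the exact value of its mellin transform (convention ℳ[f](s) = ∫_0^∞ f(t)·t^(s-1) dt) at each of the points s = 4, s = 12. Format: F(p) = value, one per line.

f breaks at 1/2 into 2 integrals to sum
on [0, 1/2) integrate f = t against the kernel
between 1/2 and 3/2 the integrand is (2 - t)·t^(s-1)

F(4) = 159/160
F(12) = 2125757/319488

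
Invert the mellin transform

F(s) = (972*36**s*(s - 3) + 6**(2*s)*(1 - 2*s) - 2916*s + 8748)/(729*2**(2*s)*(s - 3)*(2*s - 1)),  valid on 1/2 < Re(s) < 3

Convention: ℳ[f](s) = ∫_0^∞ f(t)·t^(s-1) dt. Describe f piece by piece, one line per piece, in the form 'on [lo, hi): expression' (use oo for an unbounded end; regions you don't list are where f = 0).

on [0, 1/4): 1/sqrt(t)
on [1/4, 9): 2/sqrt(t)
on [9, oo): t**(-3)

back out the shared t-power: sqrt(t) on [0, 1/4); 2*sqrt(t) on [1/4, 9); t**(-2) on [9, ∞)
the power substitution comes off first: t on [0, 1/2); 2*t on [1/2, 3); t**(-4) on [3, ∞)
cuts at 1/4, 9: linearity sums the 3 kernel integrals
the [0, 1/4) slice contributes ∫ 1/sqrt(t)·t^(s-1) dt
the [1/4, 9) slice contributes ∫ 2/sqrt(t)·t^(s-1) dt
segment 9 to ∞ holds t**(-3); add its integral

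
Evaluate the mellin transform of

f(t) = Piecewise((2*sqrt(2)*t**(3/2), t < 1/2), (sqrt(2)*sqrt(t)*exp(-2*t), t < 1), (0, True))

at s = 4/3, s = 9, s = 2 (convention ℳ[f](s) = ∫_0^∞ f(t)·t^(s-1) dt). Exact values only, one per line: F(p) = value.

strip the common scale on t: t**(3/2) on [0, 1); sqrt(t)*exp(-t) on [1, 2)
remove the shared t-power first: t on [0, 1); exp(-t) on [1, 2)
summing 2 kernel integrals split by 1/2 yields ℳ[f](s)
for t in [0, 1/2): the term is ∫ 2*sqrt(2)*t**(3/2)·t^(s-1)
the [1/2, 1) slice contributes ∫ sqrt(2)*sqrt(t)*exp(-2*t)·t^(s-1) dt

F(4/3) = 2**(2/3)*(-17*uppergamma(11/6, 2) + 6 + 17*uppergamma(11/6, 1))/68
F(9) = (-6395929218*sqrt(2) + (-723647925*sqrt(pi)*erfc(sqrt(2)) + 1024 + 723647925*sqrt(pi)*erfc(1))*exp(2) + 2938122894*E)*exp(-2)/5505024
F(2) = (-98*sqrt(2) + (-21*sqrt(pi)*erfc(sqrt(2)) + 21*sqrt(pi)*erfc(1) + 8)*exp(2) + 70*E)*exp(-2)/112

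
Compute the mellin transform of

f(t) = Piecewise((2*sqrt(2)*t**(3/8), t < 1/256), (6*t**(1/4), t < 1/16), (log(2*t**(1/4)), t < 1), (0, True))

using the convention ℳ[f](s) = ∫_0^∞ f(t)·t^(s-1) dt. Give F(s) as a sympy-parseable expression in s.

2**(-8*s - 2)*(16**s*(4*s + 1)*(8*s + 3) + 2**(4*s + 4)*s**2*(24*s + 9) + 4*256**s*s*(4*s + 1)*(8*s + 3)*log(2) - 256**s*(4*s + 1)*(8*s + 3) + s**2*(-192*s - 72) + sqrt(2)*s**2*(32*s + 8))/(s**2*(4*s + 1)*(8*s + 3))
  Re(s) > -3/8

back out the power substitution: 2*sqrt(2)*t**(3/4) on [0, 1/16); 6*sqrt(t) on [1/16, 1/4); log(2*sqrt(t)) on [1/4, 1)
strip the power substitution: 2*sqrt(2)*t**(3/2) on [0, 1/4); 6*t on [1/4, 1/2); log(2*t) on [1/2, 1)
reversing the common scale on t: t**(3/2) on [0, 1/2); 3*t on [1/2, 1); log(t) on [1, 2)
linearity at 1/256, 1/16 turns ℳ[f](s) into 3 summed integrals
for t in [0, 1/256): the term is ∫ 2*sqrt(2)*t**(3/8)·t^(s-1)
piece [1/256, 1/16): integrate 6*t**(1/4) against the kernel
on [1/16, 1) integrate f = log(2*t**(1/4)) against the kernel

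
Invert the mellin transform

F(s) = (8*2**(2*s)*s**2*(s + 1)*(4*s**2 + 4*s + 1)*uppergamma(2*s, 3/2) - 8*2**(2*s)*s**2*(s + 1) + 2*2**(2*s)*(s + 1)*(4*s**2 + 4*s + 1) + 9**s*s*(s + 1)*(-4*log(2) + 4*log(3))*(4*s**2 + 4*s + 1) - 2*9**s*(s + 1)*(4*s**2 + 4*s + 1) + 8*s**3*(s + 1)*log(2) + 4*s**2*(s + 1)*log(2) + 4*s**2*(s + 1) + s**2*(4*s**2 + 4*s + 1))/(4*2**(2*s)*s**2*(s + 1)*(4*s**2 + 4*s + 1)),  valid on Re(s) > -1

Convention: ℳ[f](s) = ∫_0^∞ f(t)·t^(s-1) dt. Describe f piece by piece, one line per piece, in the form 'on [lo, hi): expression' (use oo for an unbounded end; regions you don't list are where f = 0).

back out the power substitution: t**2 on [0, 1/2); t*log(t) on [1/2, 1); log(t) on [1, 3/2); …
linearity at 1/4, 1, 9/4 turns ℳ[f](s) into 4 summed integrals
segment [0, 1/4) carries t; integrate it
the [1/4, 1) slice contributes ∫ sqrt(t)*log(sqrt(t))·t^(s-1) dt
piece [1, 9/4): integrate log(sqrt(t)) against the kernel
∫ exp(-sqrt(t))·t^(s-1) over [9/4, ∞)

on [0, 1/4): t
on [1/4, 1): sqrt(t)*log(sqrt(t))
on [1, 9/4): log(sqrt(t))
on [9/4, oo): exp(-sqrt(t))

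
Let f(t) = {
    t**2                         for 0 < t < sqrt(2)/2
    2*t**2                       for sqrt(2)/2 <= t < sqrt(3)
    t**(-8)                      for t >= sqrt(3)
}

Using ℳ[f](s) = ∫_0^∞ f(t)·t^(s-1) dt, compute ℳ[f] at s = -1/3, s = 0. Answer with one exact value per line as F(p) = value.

F(-1/3) = 2**(1/6)*(-1215 + 2431*6**(5/6))/4050
F(0) = 1783/648

the power substitution comes off first: t on [0, 1/2); 2*t on [1/2, 3); t**(-4) on [3, ∞)
decompose at sqrt(2)/2, sqrt(3); ℳ[f](s) sums the 3 pieces' integrals
on [0, sqrt(2)/2) integrate f = t**2 against the kernel
segment sqrt(2)/2 to sqrt(3) holds 2*t**2; add its integral
for t in [sqrt(3), ∞): the term is ∫ t**(-8)·t^(s-1)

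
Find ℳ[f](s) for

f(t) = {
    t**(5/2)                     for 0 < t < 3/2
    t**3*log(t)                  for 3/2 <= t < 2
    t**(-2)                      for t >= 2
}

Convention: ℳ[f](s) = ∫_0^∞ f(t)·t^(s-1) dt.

remove the shared t-power first: sqrt(t) on [0, 3/2); t*log(t) on [3/2, 2); t**(-4) on [2, ∞)
f breaks at 3/2, 2 into 3 integrals to sum
segment [0, 3/2) carries t**(5/2); integrate it
the [3/2, 2) slice contributes ∫ t**3*log(t)·t^(s-1) dt
over [2, ∞), the kernel integral of t**(-2) enters the sum

(-64*2**(2*s)*(s - 2)*(2*s + 5) - 2*2**(2*s)*(2*s + 5)*(2*s + (s + 2)**2 + 5) + 3**s*(s - 2)*(s + 2)*(2*s + 5)*(-27*log(3) + 27*log(2)) + 3**s*(s - 2)*(2*s + 5)*(-27*log(3) + 27*log(2)) + 27*3**s*(s - 2)*(2*s + 5) + 18*3**s*sqrt(6)*(s - 2)*(2*s + (s + 2)**2 + 5) + 64*4**s*(s - 2)*(s + 2)*(2*s + 5)*log(2) + 64*4**s*(s - 2)*(2*s + 5)*log(2))/(8*2**s*(s - 2)*(2*s + 5)*(2*s + (s + 2)**2 + 5))
  -5/2 < Re(s) < 2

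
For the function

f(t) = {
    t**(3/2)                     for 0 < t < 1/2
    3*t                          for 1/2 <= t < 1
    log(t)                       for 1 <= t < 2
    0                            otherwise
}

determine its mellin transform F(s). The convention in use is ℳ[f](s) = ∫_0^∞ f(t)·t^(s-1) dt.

summing 3 kernel integrals split by 1/2, 1 yields ℳ[f](s)
on [0, 1/2): add ∫ t**(3/2)·t^(s-1) dt
on [1/2, 1) integrate f = 3*t against the kernel
piece [1, 2): integrate log(t) against the kernel

(-2*2**(2*s)*(s + 1)*(2*s + 3) + 6*2**s*s**2*(2*s + 3) + 2*2**s*(s + 1)*(2*s + 3) + 4**s*s*(s + 1)*(2*s + 3)*log(4) + sqrt(2)*s**2*(s + 1) - 3*s**2*(2*s + 3))/(2*2**s*s**2*(s + 1)*(2*s + 3))
  Re(s) > -3/2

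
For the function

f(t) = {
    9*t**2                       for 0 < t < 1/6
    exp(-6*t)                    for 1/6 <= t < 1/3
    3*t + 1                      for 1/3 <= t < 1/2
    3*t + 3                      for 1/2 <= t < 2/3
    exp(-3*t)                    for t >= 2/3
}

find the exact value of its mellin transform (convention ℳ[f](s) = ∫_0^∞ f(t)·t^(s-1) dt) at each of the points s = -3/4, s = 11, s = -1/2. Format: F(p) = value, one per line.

F(-3/4) = 6**(3/4)*(-4*2**(1/4)/3 - uppergamma(-3/4, 2) + 2**(1/4)*uppergamma(-3/4, 2)/2 + uppergamma(-3/4, 1) + 1/5 + 8*3**(1/4)/9 + sqrt(2))
F(11) = (1035541011*exp(2) + 5642265772*E + 31395128134656)*exp(-2)/207519916032
F(-1/2) = sqrt(6)*(3*sqrt(2)*(-2 - 2*sqrt(pi)*exp(2)*erfc(sqrt(2)) + sqrt(2)) + 12*E + (-5 - 12*sqrt(pi)*erfc(1) + 12*sqrt(pi)*erfc(sqrt(2)) + 8*sqrt(3))*exp(2))*exp(-2)/6

the common scale on t comes off first: 4*t**2 on [0, 1/4); exp(-4*t) on [1/4, 1/2); 2*t + 1 on [1/2, 3/4); …
peel off the common scale on t: t**2 on [0, 1/2); exp(-2*t) on [1/2, 1); t + 1 on [1, 3/2); …
treat the 5 regions marked off by 1/6, 1/3, 1/2, 2/3 separately and sum
piece [0, 1/6): integrate 9*t**2 against the kernel
∫ over [1/6, 1/3) of exp(-6*t)·t^(s-1) joins the sum
between 1/3 and 1/2 the integrand is (3*t + 1)·t^(s-1)
between 1/2 and 2/3 the integrand is (3*t + 3)·t^(s-1)
segment [2/3, ∞) carries exp(-3*t); integrate it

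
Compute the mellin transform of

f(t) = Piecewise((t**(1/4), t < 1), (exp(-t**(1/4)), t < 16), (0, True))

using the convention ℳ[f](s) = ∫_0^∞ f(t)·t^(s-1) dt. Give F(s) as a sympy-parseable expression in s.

remove the power substitution first: sqrt(t) on [0, 1); exp(-sqrt(t)) on [1, 4)
undo the power substitution: t on [0, 1); exp(-t) on [1, 2)
linearity at 1 turns ℳ[f](s) into 2 summed integrals
[0, 1) adds the kernel integral of t**(1/4)
the [1, 16) slice contributes ∫ exp(-t**(1/4))·t^(s-1) dt

4*((4*s + 1)*uppergamma(4*s, 1) - (4*s + 1)*uppergamma(4*s, 2) + 1)/(4*s + 1)
  Re(s) > -1/4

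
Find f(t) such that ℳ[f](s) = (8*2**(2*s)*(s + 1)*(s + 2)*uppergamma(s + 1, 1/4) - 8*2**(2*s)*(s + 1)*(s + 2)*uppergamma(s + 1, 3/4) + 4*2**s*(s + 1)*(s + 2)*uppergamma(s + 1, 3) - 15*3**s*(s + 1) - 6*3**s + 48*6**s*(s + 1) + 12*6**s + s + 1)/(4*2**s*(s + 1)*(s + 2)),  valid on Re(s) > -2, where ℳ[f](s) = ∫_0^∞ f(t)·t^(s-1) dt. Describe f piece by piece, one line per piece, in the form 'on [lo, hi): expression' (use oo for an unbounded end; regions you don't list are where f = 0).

reversing the shared t-power: t on [0, 1/2); exp(-t/2) on [1/2, 3/2); t + 1 on [3/2, 3); …
split f at 1/2, 3/2, 3: ℳ[f](s) collects 4 kernel integrals
[0, 1/2) adds the kernel integral of t**2
on [1/2, 3/2): add ∫ t*exp(-t/2)·t^(s-1) dt
for t in [3/2, 3): the term is ∫ t*(t + 1)·t^(s-1)
on [3, ∞) integrate f = t*exp(-t) against the kernel

on [0, 1/2): t**2
on [1/2, 3/2): t*exp(-t/2)
on [3/2, 3): t*(t + 1)
on [3, oo): t*exp(-t)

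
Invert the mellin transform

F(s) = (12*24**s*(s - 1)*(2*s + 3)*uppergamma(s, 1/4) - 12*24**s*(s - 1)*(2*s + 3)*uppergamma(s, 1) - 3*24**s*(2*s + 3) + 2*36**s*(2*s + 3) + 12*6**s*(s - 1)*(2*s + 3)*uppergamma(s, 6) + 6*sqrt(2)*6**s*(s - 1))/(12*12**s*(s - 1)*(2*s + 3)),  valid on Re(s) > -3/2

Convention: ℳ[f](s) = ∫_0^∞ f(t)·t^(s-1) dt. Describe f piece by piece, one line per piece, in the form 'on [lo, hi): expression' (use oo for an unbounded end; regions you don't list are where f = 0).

split f at 1/2, 2, 3: ℳ[f](s) collects 4 kernel integrals
on [0, 1/2) integrate f = t**(3/2) against the kernel
piece [1/2, 2): integrate exp(-t/2) against the kernel
segment [2, 3) carries 1/(2*t); integrate it
∫ over [3, ∞) of exp(-2*t)·t^(s-1) joins the sum

on [0, 1/2): t**(3/2)
on [1/2, 2): exp(-t/2)
on [2, 3): 1/(2*t)
on [3, oo): exp(-2*t)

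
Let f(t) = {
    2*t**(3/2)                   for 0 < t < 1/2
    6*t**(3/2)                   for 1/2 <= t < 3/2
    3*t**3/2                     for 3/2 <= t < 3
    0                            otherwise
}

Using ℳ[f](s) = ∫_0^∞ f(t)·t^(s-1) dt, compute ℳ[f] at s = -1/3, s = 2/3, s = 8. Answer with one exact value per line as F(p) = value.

F(-1/3) = -81*2**(1/3)*3**(2/3)/128 - 6*2**(5/6)/7 + 27*2**(5/6)*3**(1/6)/7 + 81*3**(2/3)/16
F(2/3) = -243*2**(1/3)*3**(2/3)/352 - 3*2**(5/6)/13 + 81*2**(5/6)*3**(1/6)/26 + 243*3**(2/3)/22
F(8) = -sqrt(2)/2432 + 59049*sqrt(6)/4864 + 1087859727/45056

integrate the 3 segments split at 1/2, 3/2, then add the results
[0, 1/2) adds the kernel integral of 2*t**(3/2)
segment [1/2, 3/2) carries 6*t**(3/2); integrate it
the [3/2, 3) slice contributes ∫ 3*t**3/2·t^(s-1) dt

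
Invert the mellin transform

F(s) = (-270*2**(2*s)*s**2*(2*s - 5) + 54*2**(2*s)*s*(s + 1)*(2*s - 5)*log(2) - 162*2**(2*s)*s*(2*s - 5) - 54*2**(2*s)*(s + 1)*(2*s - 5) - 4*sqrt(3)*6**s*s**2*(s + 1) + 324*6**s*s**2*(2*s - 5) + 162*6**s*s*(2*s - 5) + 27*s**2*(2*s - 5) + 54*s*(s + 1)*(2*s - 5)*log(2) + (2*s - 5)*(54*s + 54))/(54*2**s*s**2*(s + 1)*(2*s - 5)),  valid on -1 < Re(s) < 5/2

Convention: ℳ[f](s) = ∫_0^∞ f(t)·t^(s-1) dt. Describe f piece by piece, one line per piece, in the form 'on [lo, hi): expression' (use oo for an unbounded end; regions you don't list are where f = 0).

linearity at 1/2, 2, 3 turns ℳ[f](s) into 4 summed integrals
over [0, 1/2), the kernel integral of t enters the sum
the [1/2, 2) slice contributes ∫ log(t)·t^(s-1) dt
∫ (t + 3)·t^(s-1) over [2, 3)
on [3, ∞) integrate f = t**(-5/2) against the kernel

on [0, 1/2): t
on [1/2, 2): log(t)
on [2, 3): t + 3
on [3, oo): t**(-5/2)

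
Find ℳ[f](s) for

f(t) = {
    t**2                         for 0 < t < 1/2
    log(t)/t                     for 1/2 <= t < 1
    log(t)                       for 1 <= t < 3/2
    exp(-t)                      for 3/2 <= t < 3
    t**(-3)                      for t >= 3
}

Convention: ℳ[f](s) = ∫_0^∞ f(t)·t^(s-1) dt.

integrate the 5 segments split at 1/2, 1, 3/2, 3, then add the results
∫ t**2·t^(s-1) over [0, 1/2)
piece [1/2, 1): integrate log(t)/t against the kernel
segment 1 to 3/2 holds log(t); add its integral
∫ over [3/2, 3) of exp(-t)·t^(s-1) joins the sum
segment [3, ∞) carries t**(-3); integrate it

(108*2**s*s**2*(s - 3)*(s + 2)*(s**2 - 2*s + 1)*uppergamma(s, 3/2) - 108*2**s*s**2*(s - 3)*(s + 2)*(s**2 - 2*s + 1)*uppergamma(s, 3) - 108*2**s*s**2*(s - 3)*(s + 2) + 108*2**s*(s - 3)*(s + 2)*(s**2 - 2*s + 1) - 108*3**s*s*(s - 3)*(s + 2)*(s**2 - 2*s + 1)*log(2) + 108*3**s*s*(s - 3)*(s + 2)*(s**2 - 2*s + 1)*log(3) - 108*3**s*(s - 3)*(s + 2)*(s**2 - 2*s + 1) - 4*6**s*s**2*(s + 2)*(s**2 - 2*s + 1) + 216*s**3*(s - 3)*(s + 2)*log(2) - 216*s**2*(s - 3)*(s + 2)*log(2) + 216*s**2*(s - 3)*(s + 2) + 27*s**2*(s - 3)*(s**2 - 2*s + 1))/(108*2**s*s**2*(s - 3)*(s + 2)*(s**2 - 2*s + 1))
  -2 < Re(s) < 3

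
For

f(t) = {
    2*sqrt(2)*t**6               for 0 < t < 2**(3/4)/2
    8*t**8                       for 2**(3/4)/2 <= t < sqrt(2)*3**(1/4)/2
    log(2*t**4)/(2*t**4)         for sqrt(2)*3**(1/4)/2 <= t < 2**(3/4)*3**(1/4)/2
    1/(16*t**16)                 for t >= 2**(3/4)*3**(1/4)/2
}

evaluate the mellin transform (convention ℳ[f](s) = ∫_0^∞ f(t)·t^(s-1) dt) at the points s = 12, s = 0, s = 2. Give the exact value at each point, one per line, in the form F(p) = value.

back out the power substitution: 2*sqrt(2)*t**3 on [0, sqrt(2)/2); 8*t**4 on [sqrt(2)/2, sqrt(3)/2); log(2*t**2)/(2*t**2) on [sqrt(3)/2, sqrt(6)/2); …
invert the power substitution to get 2*sqrt(2)*t**(3/2) on [0, 1/2); 8*t**2 on [1/2, 3/4); log(2*t)/(2*t) on [3/4, 3/2); …
the common scale on t comes off first: t**(3/2) on [0, 1); 2*t**2 on [1, 3/2); log(t)/t on [3/2, 3); …
along the cuts 2**(3/4)/2, sqrt(2)*3**(1/4)/2, 2**(3/4)*3**(1/4)/2, ℳ[f](s) splits into 4 integrals
on [0, 2**(3/4)/2) integrate f = 2*sqrt(2)*t**6 against the kernel
over [2**(3/4)/2, sqrt(2)*3**(1/4)/2), the kernel integral of 8*t**8 enters the sum
on [sqrt(2)*3**(1/4)/2, 2**(3/4)*3**(1/4)/2): add ∫ log(2*t**4)/(2*t**4)·t^(s-1) dt
∫ over [2**(3/4)*3**(1/4)/2, ∞) of 1/(16*t**16)·t^(s-1) joins the sum

F(12) = 271/5760 + log(54**(9/256))
F(0) = -log(2)/6 + log(3)/12 + 365/648
F(2) = -377*sqrt(6)/2268 - sqrt(6)*log(3)/12 - sqrt(3)*log(2)/6 - 3*sqrt(2)/80 + sqrt(3)*log(3)/6 + 67*sqrt(3)/120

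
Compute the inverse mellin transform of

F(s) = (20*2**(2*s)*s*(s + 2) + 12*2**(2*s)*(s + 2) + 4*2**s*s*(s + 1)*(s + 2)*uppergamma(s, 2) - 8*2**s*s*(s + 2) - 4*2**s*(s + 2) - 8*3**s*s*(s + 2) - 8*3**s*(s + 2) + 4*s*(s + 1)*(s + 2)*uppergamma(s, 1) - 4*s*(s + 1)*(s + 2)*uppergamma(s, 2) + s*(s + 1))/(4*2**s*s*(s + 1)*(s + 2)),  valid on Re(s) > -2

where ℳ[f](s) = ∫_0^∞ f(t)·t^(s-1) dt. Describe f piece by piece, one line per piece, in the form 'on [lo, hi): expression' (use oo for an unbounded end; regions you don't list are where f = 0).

decompose at 1/2, 1, 3/2, 2; ℳ[f](s) sums the 5 pieces' integrals
segment 0 to 1/2 holds t**2; add its integral
on [1/2, 1) integrate f = exp(-2*t) against the kernel
segment 1 to 3/2 holds (t + 1); add its integral
segment [3/2, 2) carries (t + 3); integrate it
piece [2, ∞): integrate exp(-t) against the kernel

on [0, 1/2): t**2
on [1/2, 1): exp(-2*t)
on [1, 3/2): t + 1
on [3/2, 2): t + 3
on [2, oo): exp(-t)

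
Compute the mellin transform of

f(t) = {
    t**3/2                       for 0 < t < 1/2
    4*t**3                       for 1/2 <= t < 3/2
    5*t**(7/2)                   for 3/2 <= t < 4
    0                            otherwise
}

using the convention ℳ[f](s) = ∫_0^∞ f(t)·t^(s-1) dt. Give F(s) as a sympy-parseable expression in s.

slice at 1/2, 3/2, transform all 3 pieces, and sum them
[0, 1/2) adds the kernel integral of t**3/2
segment 1/2 to 3/2 holds 4*t**3; add its integral
∫ 5*t**(7/2)·t^(s-1) over [3/2, 4)

(20480*2**(3*s)*(s + 3) + 216*3**s*(2*s + 7) - 270*sqrt(2)*3**(s + 1/2)*(s + 3) - 14*s - 49)/(16*2**s*(s + 3)*(2*s + 7))
  Re(s) > -3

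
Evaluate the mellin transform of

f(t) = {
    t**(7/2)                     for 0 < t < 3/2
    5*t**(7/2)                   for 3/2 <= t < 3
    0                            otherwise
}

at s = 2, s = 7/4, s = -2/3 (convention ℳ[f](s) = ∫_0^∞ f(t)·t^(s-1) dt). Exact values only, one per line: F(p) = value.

f breaks at 3/2 into 2 integrals to sum
∫ t**(7/2)·t^(s-1) over [0, 3/2)
for t in [3/2, 3): the term is ∫ 5*t**(7/2)·t^(s-1)

F(2) = -243*sqrt(6)/88 + 2430*sqrt(3)/11
F(7/4) = 81*3**(1/4)*(80 - 2**(3/4))/28
F(-2/3) = 27*3**(5/6)*(10 - 2**(1/6))/17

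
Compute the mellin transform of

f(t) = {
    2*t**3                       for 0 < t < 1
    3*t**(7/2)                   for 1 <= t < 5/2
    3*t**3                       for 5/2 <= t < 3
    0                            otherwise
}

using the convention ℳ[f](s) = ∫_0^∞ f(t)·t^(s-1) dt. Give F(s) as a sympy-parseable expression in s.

decompose at 1, 5/2; ℳ[f](s) sums the 3 pieces' integrals
the [0, 1) slice contributes ∫ 2*t**3·t^(s-1) dt
segment [1, 5/2) carries 3*t**(7/2); integrate it
between 5/2 and 3 the integrand is 3*t**3·t^(s-1)

(3*3**(s + 3)*(2*s + 7) - 3*(5/2)**(s + 3)*(2*s + 7) + 6*(5/2)**(s + 7/2)*(s + 3) - 2*s - 4)/((s + 3)*(2*s + 7))
  Re(s) > -3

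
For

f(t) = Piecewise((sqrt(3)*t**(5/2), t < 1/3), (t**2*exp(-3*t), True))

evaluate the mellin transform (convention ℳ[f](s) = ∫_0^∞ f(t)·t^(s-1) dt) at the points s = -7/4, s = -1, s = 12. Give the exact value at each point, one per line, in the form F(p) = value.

undo the shared t-power: sqrt(3)*sqrt(t) on [0, 1/3); exp(-3*t) on [1/3, ∞)
peel off the common scale on t: sqrt(t) on [0, 1); exp(-t) on [1, ∞)
breakpoints 1/3: one integral from each of the 2 segments
over [0, 1/3), the kernel integral of sqrt(3)*t**(5/2) enters the sum
on [1/3, ∞) integrate f = t**2*exp(-3*t) against the kernel

F(-7/4) = 3**(3/4)*(3*uppergamma(1/4, 1) + 4)/9
F(-1) = exp(-1)/3 + 2/9
F(12) = 2/138706101 + 16926797486*exp(-1)/4782969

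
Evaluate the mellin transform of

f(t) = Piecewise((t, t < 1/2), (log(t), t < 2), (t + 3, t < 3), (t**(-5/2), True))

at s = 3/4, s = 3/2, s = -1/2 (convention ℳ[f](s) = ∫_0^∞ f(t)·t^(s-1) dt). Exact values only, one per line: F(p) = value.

integrate the 4 segments split at 1/2, 2, 3, then add the results
[0, 1/2) adds the kernel integral of t
the [1/2, 2) slice contributes ∫ log(t)·t^(s-1) dt
over [2, 3), the kernel integral of (t + 3) enters the sum
over [3, ∞), the kernel integral of t**(-5/2) enters the sum

F(3/4) = 2**(1/4)*(-436*sqrt(2) + 2*2**(3/4)*3**(1/4) + 65 + log(2**(42 + 84*sqrt(2))) + 180*6**(3/4))/63
F(3/2) = sqrt(2)*(-1139 + 30*sqrt(2) + 270*log(2) + 864*sqrt(6))/180
F(-1/2) = sqrt(2)*(-486*log(2) + sqrt(2) + 648)/162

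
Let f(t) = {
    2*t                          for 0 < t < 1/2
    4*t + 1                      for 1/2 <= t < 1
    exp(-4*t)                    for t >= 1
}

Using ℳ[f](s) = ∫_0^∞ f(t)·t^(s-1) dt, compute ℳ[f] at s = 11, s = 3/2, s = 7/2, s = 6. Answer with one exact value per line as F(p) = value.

F(11) = 114665/270336 + 771731*exp(-4)/16384
F(3/2) = -4*sqrt(2)/15 + sqrt(pi)*erfc(2)/16 + exp(-4)/4 + 34/15
F(7/2) = -2*sqrt(2)/63 + 15*sqrt(pi)*erfc(2)/1024 + 119*exp(-4)/256 + 74/63
F(6) = 643*exp(-4)/512 + 657/896

back out the common scale on t: t on [0, 1); 2*t + 1 on [1, 2); exp(-2*t) on [2, ∞)
treat the 3 regions marked off by 1/2, 1 separately and sum
∫ over [0, 1/2) of 2*t·t^(s-1) joins the sum
on [1/2, 1): add ∫ (4*t + 1)·t^(s-1) dt
for t in [1, ∞): the term is ∫ exp(-4*t)·t^(s-1)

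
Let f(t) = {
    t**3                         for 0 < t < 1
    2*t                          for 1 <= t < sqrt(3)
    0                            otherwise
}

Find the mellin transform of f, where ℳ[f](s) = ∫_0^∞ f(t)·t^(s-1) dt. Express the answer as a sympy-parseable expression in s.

(2*3**(s/2 + 1/2)*(s + 3) - s - 5)/((s + 1)*(s + 3))
  Re(s) > -3

peel off the power substitution: t**(3/2) on [0, 1); 2*sqrt(t) on [1, 3)
summing 2 kernel integrals split by 1 yields ℳ[f](s)
on [0, 1): add ∫ t**3·t^(s-1) dt
∫ over [1, sqrt(3)) of 2*t·t^(s-1) joins the sum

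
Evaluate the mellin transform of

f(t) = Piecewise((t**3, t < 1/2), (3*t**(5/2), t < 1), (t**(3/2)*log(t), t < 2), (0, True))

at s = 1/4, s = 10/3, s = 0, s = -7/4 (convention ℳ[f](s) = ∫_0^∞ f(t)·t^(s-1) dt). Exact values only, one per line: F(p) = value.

F(1/4) = -1615*2**(3/4)/2548 - 3*2**(1/4)/22 + 8*2**(3/4)*log(2)/7 + 764/539
F(10/3) = -576*2**(5/6)/841 - 9*2**(1/6)/1120 + 3*2**(2/3)/2432 + 16398/29435 + 96*2**(5/6)*log(2)/29
F(0) = sqrt(2)*(-748 + 960*log(2) + 607*sqrt(2))/720
F(-7/4) = -39*2**(3/4)/5 - 2*2**(1/4) - log(2**(2*2**(3/4))) + 20

undo the shared t-power: t**(5/2) on [0, 1/2); 3*t**2 on [1/2, 1); t*log(t) on [1, 2)
peel off the shared t-power: t**(3/2) on [0, 1/2); 3*t on [1/2, 1); log(t) on [1, 2)
split f at 1/2, 1: ℳ[f](s) collects 3 kernel integrals
between 0 and 1/2 the integrand is t**3·t^(s-1)
piece [1/2, 1): integrate 3*t**(5/2) against the kernel
piece [1, 2): integrate t**(3/2)*log(t) against the kernel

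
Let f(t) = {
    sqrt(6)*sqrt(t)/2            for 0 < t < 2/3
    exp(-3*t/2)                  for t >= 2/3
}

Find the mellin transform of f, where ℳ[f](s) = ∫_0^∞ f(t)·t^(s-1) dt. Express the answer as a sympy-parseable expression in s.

(2/3)**s*((2*s + 1)*uppergamma(s, 1) + 2)/(2*s + 1)
  Re(s) > -1/2

undo the common scale on t: sqrt(3)*sqrt(t) on [0, 1/3); exp(-3*t) on [1/3, ∞)
back out the common scale on t: sqrt(t) on [0, 1); exp(-t) on [1, ∞)
treat the 2 regions marked off by 2/3 separately and sum
on [0, 2/3) integrate f = sqrt(6)*sqrt(t)/2 against the kernel
piece [2/3, ∞): integrate exp(-3*t/2) against the kernel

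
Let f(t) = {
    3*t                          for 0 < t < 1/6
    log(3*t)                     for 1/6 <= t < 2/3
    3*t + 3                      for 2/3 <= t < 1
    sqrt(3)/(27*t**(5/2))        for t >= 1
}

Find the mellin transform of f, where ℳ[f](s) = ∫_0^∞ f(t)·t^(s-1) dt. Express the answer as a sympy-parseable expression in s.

(-270*2**(2*s)*s**2*(2*s - 5) + 54*2**(2*s)*s*(s + 1)*(2*s - 5)*log(2) - 162*2**(2*s)*s*(2*s - 5) - 54*2**(2*s)*(s + 1)*(2*s - 5) - 4*sqrt(3)*6**s*s**2*(s + 1) + 324*6**s*s**2*(2*s - 5) + 162*6**s*s*(2*s - 5) + 27*s**2*(2*s - 5) + 54*s*(s + 1)*(2*s - 5)*log(2) + (2*s - 5)*(54*s + 54))/(54*6**s*s**2*(s + 1)*(2*s - 5))
  -1 < Re(s) < 5/2

reversing the common scale on t: t on [0, 1/2); log(t) on [1/2, 2); t + 3 on [2, 3); …
summing 4 kernel integrals split by 1/6, 2/3, 1 yields ℳ[f](s)
on [0, 1/6): add ∫ 3*t·t^(s-1) dt
[1/6, 2/3) adds the kernel integral of log(3*t)
over [2/3, 1), the kernel integral of (3*t + 3) enters the sum
[1, ∞) adds the kernel integral of sqrt(3)/(27*t**(5/2))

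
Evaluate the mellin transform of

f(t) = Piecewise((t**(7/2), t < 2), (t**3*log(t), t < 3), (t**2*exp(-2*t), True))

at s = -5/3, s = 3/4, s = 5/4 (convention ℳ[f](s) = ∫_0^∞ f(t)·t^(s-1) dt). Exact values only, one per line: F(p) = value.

F(-5/3) = -27*3**(1/3)/16 - 3*2**(1/3)*log(2)/2 + 2**(2/3)*uppergamma(1/3, 6)/2 + 9*2**(1/3)/8 + 12*2**(5/6)/11 + 9*3**(1/3)*log(3)/4
F(3/4) = -48*3**(3/4)/25 - 32*2**(3/4)*log(2)/15 + 2**(1/4)*uppergamma(11/4, 6)/8 + 128*2**(3/4)/225 + 64*2**(1/4)/17 + 36*3**(3/4)*log(3)/5
F(5/4) = -1296*3**(1/4)/289 - 64*2**(1/4)*log(2)/17 + 2**(3/4)*uppergamma(13/4, 6)/16 + 256*2**(1/4)/289 + 64*2**(3/4)/19 + 324*3**(1/4)*log(3)/17

invert the shared t-power to get t**(3/2) on [0, 2); t*log(t) on [2, 3); exp(-2*t) on [3, ∞)
breakpoints 2, 3: one integral from each of the 3 segments
the [0, 2) slice contributes ∫ t**(7/2)·t^(s-1) dt
piece [2, 3): integrate t**3*log(t) against the kernel
[3, ∞) adds the kernel integral of t**2*exp(-2*t)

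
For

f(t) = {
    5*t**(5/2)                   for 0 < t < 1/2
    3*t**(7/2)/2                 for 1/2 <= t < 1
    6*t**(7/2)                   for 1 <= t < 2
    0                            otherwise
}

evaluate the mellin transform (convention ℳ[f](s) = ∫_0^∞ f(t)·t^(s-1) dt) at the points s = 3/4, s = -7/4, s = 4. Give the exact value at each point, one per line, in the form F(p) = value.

F(3/4) = -18/17 + 301*2**(3/4)/3536 + 384*2**(1/4)/17
F(-7/4) = -18/7 + 131*2**(1/4)/42 + 48*2**(3/4)/7
F(4) = -3/5 + 1704023*sqrt(2)/16640

breakpoints 1/2, 1: one integral from each of the 3 segments
∫ over [0, 1/2) of 5*t**(5/2)·t^(s-1) joins the sum
∫ over [1/2, 1) of 3*t**(7/2)/2·t^(s-1) joins the sum
over [1, 2), the kernel integral of 6*t**(7/2) enters the sum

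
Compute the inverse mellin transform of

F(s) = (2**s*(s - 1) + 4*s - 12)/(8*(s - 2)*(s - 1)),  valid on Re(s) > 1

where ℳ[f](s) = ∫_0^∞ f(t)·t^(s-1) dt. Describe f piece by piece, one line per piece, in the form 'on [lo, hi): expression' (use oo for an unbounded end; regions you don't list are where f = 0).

on [0, 1): 1/t
on [1, 2): 1/(2*t**2)

reversing the shared t-power: 1 on [0, 1); 1/(2*t) on [1, 2)
invert the shared t-power to get t on [0, 1); 1/2 on [1, 2)
slice at 1, transform all 2 pieces, and sum them
between 0 and 1 the integrand is 1/t·t^(s-1)
on [1, 2): add ∫ 1/(2*t**2)·t^(s-1) dt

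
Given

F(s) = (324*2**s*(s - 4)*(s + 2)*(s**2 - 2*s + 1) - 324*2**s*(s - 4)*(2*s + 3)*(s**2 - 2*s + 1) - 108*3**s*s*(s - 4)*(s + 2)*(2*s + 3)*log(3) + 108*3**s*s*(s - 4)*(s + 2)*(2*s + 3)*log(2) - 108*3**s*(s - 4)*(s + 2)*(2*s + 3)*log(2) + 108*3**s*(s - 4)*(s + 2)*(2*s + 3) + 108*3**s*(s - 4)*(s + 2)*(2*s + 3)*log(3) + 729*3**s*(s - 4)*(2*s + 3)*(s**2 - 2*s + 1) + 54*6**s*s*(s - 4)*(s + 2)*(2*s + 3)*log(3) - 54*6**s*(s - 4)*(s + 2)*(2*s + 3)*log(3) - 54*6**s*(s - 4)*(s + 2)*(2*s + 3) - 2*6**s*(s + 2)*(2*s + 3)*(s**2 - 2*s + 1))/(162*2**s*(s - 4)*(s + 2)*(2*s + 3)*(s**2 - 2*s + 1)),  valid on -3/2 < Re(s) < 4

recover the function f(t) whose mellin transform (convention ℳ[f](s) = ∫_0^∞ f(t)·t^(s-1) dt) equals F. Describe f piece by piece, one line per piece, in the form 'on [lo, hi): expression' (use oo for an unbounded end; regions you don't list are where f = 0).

integrate the 4 segments split at 1, 3/2, 3, then add the results
over [0, 1), the kernel integral of t**(3/2) enters the sum
∫ over [1, 3/2) of 2*t**2·t^(s-1) joins the sum
segment 3/2 to 3 holds log(t)/t; add its integral
on [3, ∞): add ∫ t**(-4)·t^(s-1) dt

on [0, 1): t**(3/2)
on [1, 3/2): 2*t**2
on [3/2, 3): log(t)/t
on [3, oo): t**(-4)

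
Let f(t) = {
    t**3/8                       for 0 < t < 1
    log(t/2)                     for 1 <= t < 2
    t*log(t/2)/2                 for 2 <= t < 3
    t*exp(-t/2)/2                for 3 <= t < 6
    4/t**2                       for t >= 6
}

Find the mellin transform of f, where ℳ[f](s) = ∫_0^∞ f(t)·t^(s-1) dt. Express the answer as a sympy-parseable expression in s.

reversing the common scale on t: t**3 on [0, 1/2); log(t) on [1/2, 1); t*log(t) on [1, 3/2); …
strip the shared t-power: t**2 on [0, 1/2); log(t)/t on [1/2, 1); log(t) on [1, 3/2); …
cuts at 1, 2, 3, 6: linearity sums the 5 kernel integrals
for t in [0, 1): the term is ∫ t**3/8·t^(s-1)
on [1, 2) integrate f = log(t/2) against the kernel
between 2 and 3 the integrand is t*log(t/2)/2·t^(s-1)
between 3 and 6 the integrand is t*exp(-t/2)/2·t^(s-1)
[6, ∞) adds the kernel integral of 4/t**2

(72*2**s*(s - 2)*(s + 1)**2*(s + 3)*(2*s - (s + 1)**2 + 1)*uppergamma(s + 1, 3/2) - 72*2**s*(s - 2)*(s + 1)**2*(s + 3)*(2*s - (s + 1)**2 + 1)*uppergamma(s + 1, 3) + 72*2**s*(s - 2)*(s + 1)**2*(s + 3) + 72*2**s*(s - 2)*(s + 3)*(2*s - (s + 1)**2 + 1) + 3**s*(s - 2)*(s + 1)*(s + 3)*(-108*log(2) + 108*log(3))*(2*s - (s + 1)**2 + 1) - 108*3**s*(s - 2)*(s + 3)*(2*s - (s + 1)**2 + 1) - 8*6**s*(s + 1)**2*(s + 3)*(2*s - (s + 1)**2 + 1) - 72*(s - 2)*(s + 1)**3*(s + 3)*log(2) - 72*(s - 2)*(s + 1)**2*(s + 3) + 72*(s - 2)*(s + 1)**2*(s + 3)*log(2) + 9*(s - 2)*(s + 1)**2*(2*s - (s + 1)**2 + 1))/(72*(s - 2)*(s + 1)**2*(s + 3)*(2*s - (s + 1)**2 + 1))
  -3 < Re(s) < 2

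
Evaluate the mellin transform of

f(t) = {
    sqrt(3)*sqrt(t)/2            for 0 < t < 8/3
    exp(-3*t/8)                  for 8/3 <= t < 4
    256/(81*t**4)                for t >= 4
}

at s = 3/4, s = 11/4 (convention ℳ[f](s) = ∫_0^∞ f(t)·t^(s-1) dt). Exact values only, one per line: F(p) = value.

peel off the common scale on t: sqrt(6)*sqrt(t)/2 on [0, 4/3); exp(-3*t/4) on [4/3, 2); 16/(81*t**4) on [2, ∞)
strip the common scale on t: sqrt(t) on [0, 2); exp(-t/2) on [2, 3); t**(-4) on [3, ∞)
breakpoints 8/3, 4: one integral from each of the 3 segments
the [0, 8/3) slice contributes ∫ sqrt(3)*sqrt(t)/2·t^(s-1) dt
for t in [8/3, 4): the term is ∫ exp(-3*t/8)·t^(s-1)
[4, ∞) adds the kernel integral of 256/(81*t**4)

F(3/4) = -4*6**(1/4)*uppergamma(3/4, 3/2)/3 + 8*sqrt(2)/1053 + 4*6**(1/4)*uppergamma(3/4, 1)/3 + 16*2**(3/4)*3**(1/4)/15
F(11/4) = -256*6**(1/4)*uppergamma(11/4, 3/2)/27 + 128*sqrt(2)/405 + 1024*2**(3/4)*3**(1/4)/351 + 256*6**(1/4)*uppergamma(11/4, 1)/27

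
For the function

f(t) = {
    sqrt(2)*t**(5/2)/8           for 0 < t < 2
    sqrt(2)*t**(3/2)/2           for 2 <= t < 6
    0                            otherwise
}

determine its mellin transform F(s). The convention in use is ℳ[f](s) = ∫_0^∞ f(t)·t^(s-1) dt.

undo the common scale on t: t**(5/2) on [0, 1); 2*t**(3/2) on [1, 3)
peel off the shared t-power: t**(3/2) on [0, 1); 2*sqrt(t) on [1, 3)
linearity at 2 turns ℳ[f](s) into 2 summed integrals
segment 0 to 2 holds sqrt(2)*t**(5/2)/8; add its integral
[2, 6) adds the kernel integral of sqrt(2)*t**(3/2)/2

2**(s + 1)*(3**(s + 3/2)*(4*s + 10) - 2*s - 7)/((2*s + 3)*(2*s + 5))
  Re(s) > -5/2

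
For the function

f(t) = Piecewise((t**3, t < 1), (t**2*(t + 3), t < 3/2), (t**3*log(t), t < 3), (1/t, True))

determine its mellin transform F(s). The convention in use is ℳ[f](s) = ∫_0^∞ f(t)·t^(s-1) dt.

2**(-s - 2)*(-162*2**(s + 2)*(s - 1)*(s + 2)*(2*s + (s + 2)**2 + 5) - 162*2**(s + 2)*(s - 1)*(2*s + (s + 2)**2 + 5) - 81*3**(s + 2)*(s - 1)*(s + 2)**2*(s + 3)*log(3) + 81*3**(s + 2)*(s - 1)*(s + 2)**2*(s + 3)*log(2) - 81*3**(s + 2)*(s - 1)*(s + 2)*(s + 3)*log(3) + 81*3**(s + 2)*(s - 1)*(s + 2)*(s + 3)*log(2) + 81*3**(s + 2)*(s - 1)*(s + 2)*(s + 3) + 243*3**(s + 2)*(s - 1)*(s + 2)*(2*s + (s + 2)**2 + 5) + 162*3**(s + 2)*(s - 1)*(2*s + (s + 2)**2 + 5) + 162*6**(s + 2)*(s - 1)*(s + 2)**2*(s + 3)*log(3) - 162*6**(s + 2)*(s - 1)*(s + 2)*(s + 3) + 162*6**(s + 2)*(s - 1)*(s + 2)*(s + 3)*log(3) - 2*6**(s + 2)*(s + 2)*(s + 3)*(2*s + (s + 2)**2 + 5))/(54*(s - 1)*(s + 2)*(s + 3)*(2*s + (s + 2)**2 + 5))
  -3 < Re(s) < 1

back out the shared t-power: t on [0, 1); t + 3 on [1, 3/2); t*log(t) on [3/2, 3); …
breakpoints 1, 3/2, 3: one integral from each of the 4 segments
the [0, 1) slice contributes ∫ t**3·t^(s-1) dt
[1, 3/2) adds the kernel integral of t**2*(t + 3)
∫ over [3/2, 3) of t**3*log(t)·t^(s-1) joins the sum
the [3, ∞) slice contributes ∫ 1/t·t^(s-1) dt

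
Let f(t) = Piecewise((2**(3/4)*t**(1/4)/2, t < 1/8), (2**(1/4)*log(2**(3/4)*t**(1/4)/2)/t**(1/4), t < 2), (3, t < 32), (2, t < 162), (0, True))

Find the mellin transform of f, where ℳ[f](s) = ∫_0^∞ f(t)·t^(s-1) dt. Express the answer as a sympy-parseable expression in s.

(2*1296**s*(4*s + 1)*(16*s**2 - 8*s + 1) - 3*16**s*(4*s + 1)*(16*s**2 - 8*s + 1) - 2**(4*s + 2)*s*(4*s + 1) + 256**s*(4*s + 1)*(16*s**2 - 8*s + 1) + 32*s**2*(4*s + 1)*log(2) - 8*s*(4*s + 1)*log(2) + 8*s*(4*s + 1) + 2*s*(16*s**2 - 8*s + 1))/(8**s*s*(4*s + 1)*(16*s**2 - 8*s + 1))
  Re(s) > -1/4

invert the common scale on t to get t**(1/4) on [0, 1/16); log(t**(1/4))/t**(1/4) on [1/16, 1); 3 on [1, 16); …
strip the power substitution: sqrt(t) on [0, 1/4); log(sqrt(t))/sqrt(t) on [1/4, 1); 3 on [1, 4); …
invert the power substitution to get t on [0, 1/2); log(t)/t on [1/2, 1); 3 on [1, 2); …
slice at 1/8, 2, 32, transform all 4 pieces, and sum them
for t in [0, 1/8): the term is ∫ 2**(3/4)*t**(1/4)/2·t^(s-1)
between 1/8 and 2 the integrand is 2**(1/4)*log(2**(3/4)*t**(1/4)/2)/t**(1/4)·t^(s-1)
between 2 and 32 the integrand is 3·t^(s-1)
the [32, 162) slice contributes ∫ 2·t^(s-1) dt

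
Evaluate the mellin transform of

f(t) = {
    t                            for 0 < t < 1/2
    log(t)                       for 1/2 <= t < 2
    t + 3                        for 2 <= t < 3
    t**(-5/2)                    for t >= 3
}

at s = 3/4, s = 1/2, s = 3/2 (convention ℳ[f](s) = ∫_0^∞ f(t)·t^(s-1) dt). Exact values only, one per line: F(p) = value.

F(3/4) = 2**(1/4)*(-436*sqrt(2) + 2*2**(3/4)*3**(1/4) + 65 + log(2**(42 + 84*sqrt(2))) + 180*6**(3/4))/63
F(1/2) = sqrt(2)*(-330 + sqrt(2) + 108*log(2) + 144*sqrt(6))/36
F(3/2) = sqrt(2)*(-1139 + 30*sqrt(2) + 270*log(2) + 864*sqrt(6))/180

linearity at 1/2, 2, 3 turns ℳ[f](s) into 4 summed integrals
∫ t·t^(s-1) over [0, 1/2)
segment [1/2, 2) carries log(t); integrate it
over [2, 3), the kernel integral of (t + 3) enters the sum
for t in [3, ∞): the term is ∫ t**(-5/2)·t^(s-1)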